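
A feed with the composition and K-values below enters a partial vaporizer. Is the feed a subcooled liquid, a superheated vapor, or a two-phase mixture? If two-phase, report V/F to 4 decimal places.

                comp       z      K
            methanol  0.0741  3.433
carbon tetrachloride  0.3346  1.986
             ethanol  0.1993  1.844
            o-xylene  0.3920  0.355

ΣzᵢKᵢ = 1.4256; Σzᵢ/Kᵢ = 1.4024.
Both exceed 1, so a two-phase solution exists.
Let ψ = V/F and solve Σ zᵢ(Kᵢ−1)/(1+ψ(Kᵢ−1)) = 0.
Newton–Raphson from ψ = 0.5:
  ψ = 0.5000: g = 0.04741, g' = -0.6607 → ψ = 0.5718
  ψ = 0.5718: g = -0.00072, g' = -0.6836 → ψ = 0.5707
Converged at ψ = 0.5707.

two-phase, V/F = 0.5707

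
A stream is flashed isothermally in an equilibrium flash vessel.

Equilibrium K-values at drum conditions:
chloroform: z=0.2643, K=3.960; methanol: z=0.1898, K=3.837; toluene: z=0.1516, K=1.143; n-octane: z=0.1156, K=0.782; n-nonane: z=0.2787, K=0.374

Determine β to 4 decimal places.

β = 0.8450

Let β = V/F and solve Σ zᵢ(Kᵢ−1)/(1+β(Kᵢ−1)) = 0.
g(0) = ΣzᵢKᵢ − 1 = 1.1428 and g(1) = 1 − Σzᵢ/Kᵢ = -0.1419, so a root lies in (0, 1).
Newton–Raphson from β = 0.32:
  β = 0.3200: g = 0.45948, g' = -1.2104 → β = 0.6996
  β = 0.6996: g = 0.11472, g' = -0.7730 → β = 0.8480
  β = 0.8480: g = -0.00249, g' = -0.8266 → β = 0.8450
Converged at β = 0.8450.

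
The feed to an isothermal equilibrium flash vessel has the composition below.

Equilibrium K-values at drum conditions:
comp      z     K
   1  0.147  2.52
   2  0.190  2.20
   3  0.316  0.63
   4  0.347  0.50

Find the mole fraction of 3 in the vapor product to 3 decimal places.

Material balance + equilibrium reduce to Σ zᵢ(Kᵢ−1)/(1+β(Kᵢ−1)) = 0.
Check two-phase: ΣzᵢKᵢ = 1.161 > 1 and Σzᵢ/Kᵢ = 1.340 > 1, so g(0) = 0.161 > 0 and g(1) = -0.340 < 0.
Iterate (Newton) starting at β = 0.35:
  β = 0.350: g = -0.0382, g' = -0.465 → β = 0.268
  β = 0.268: g = 0.0012, g' = -0.497 → β = 0.270
Converged at β = 0.270.
Compositions from xᵢ = zᵢ/(1+β(Kᵢ−1)), yᵢ = Kᵢxᵢ:
  1: x = 0.104, y = 0.263
  2: x = 0.143, y = 0.316
  3: x = 0.351, y = 0.221
  4: x = 0.401, y = 0.201

y_3 = 0.221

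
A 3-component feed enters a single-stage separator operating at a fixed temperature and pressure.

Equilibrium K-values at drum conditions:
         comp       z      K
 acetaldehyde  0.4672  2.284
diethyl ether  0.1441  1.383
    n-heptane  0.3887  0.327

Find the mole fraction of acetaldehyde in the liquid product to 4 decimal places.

Material balance + equilibrium reduce to Σ zᵢ(Kᵢ−1)/(1+V/F(Kᵢ−1)) = 0.
g(0) = ΣzᵢKᵢ − 1 = 0.3935 and g(1) = 1 − Σzᵢ/Kᵢ = -0.4974, so a root lies in (0, 1).
Newton–Raphson from V/F = 0.5:
  V/F = 0.5000: g = 0.01739, g' = -0.7005 → V/F = 0.5248
  V/F = 0.5248: g = -0.00012, g' = -0.7104 → V/F = 0.5247
Converged at V/F = 0.5247.
Compositions from xᵢ = zᵢ/(1+V/F(Kᵢ−1)), yᵢ = Kᵢxᵢ:
  acetaldehyde: x = 0.2791, y = 0.6376
  diethyl ether: x = 0.1200, y = 0.1659
  n-heptane: x = 0.6009, y = 0.1965

x_acetaldehyde = 0.2791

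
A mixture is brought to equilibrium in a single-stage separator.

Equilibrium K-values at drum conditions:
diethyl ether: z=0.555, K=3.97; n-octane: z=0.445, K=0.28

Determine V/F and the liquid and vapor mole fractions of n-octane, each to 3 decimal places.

Rachford–Rice: g(V/F) = Σ zᵢ(Kᵢ−1)/(1+V/F(Kᵢ−1)) = 0.
Feasibility: ΣzᵢKᵢ = 2.328, Σzᵢ/Kᵢ = 1.729 — both > 1, two phases present.
Newton iteration, V/F⁰ = 0.5:
  V/F = 0.500: g = 0.1627, g' = -1.356 → V/F = 0.620
  V/F = 0.620: g = 0.0014, g' = -1.359 → V/F = 0.621
Converged at V/F = 0.621.
Compositions from xᵢ = zᵢ/(1+V/F(Kᵢ−1)), yᵢ = Kᵢxᵢ:
  diethyl ether: x = 0.195, y = 0.775
  n-octane: x = 0.805, y = 0.225

V/F = 0.621, x_n-octane = 0.805, y_n-octane = 0.225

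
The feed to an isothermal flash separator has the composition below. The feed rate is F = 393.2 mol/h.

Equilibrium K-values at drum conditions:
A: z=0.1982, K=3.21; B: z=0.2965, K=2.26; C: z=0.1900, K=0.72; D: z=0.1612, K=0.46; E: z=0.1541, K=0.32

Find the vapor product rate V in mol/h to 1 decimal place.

V = 254.5 mol/h

Rachford–Rice: g(β) = Σ zᵢ(Kᵢ−1)/(1+β(Kᵢ−1)) = 0.
Check two-phase: ΣzᵢKᵢ = 1.5666 > 1 and Σzᵢ/Kᵢ = 1.2888 > 1, so g(0) = 0.5666 > 0 and g(1) = -0.2888 < 0.
Newton iteration, β⁰ = 0.5:
  β = 0.5000: g = 0.09741, g' = -0.6676 → β = 0.6459
  β = 0.6459: g = 0.00093, g' = -0.6670 → β = 0.6473
Converged at β = 0.6473.
Then V = β·F = 0.6473·393.2 = 254.5 mol/h and L = F − V = 138.7 mol/h.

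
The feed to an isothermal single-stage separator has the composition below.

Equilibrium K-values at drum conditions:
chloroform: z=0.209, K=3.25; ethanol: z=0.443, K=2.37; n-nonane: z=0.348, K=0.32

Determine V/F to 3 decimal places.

V/F = 0.741

Material balance + equilibrium reduce to Σ zᵢ(Kᵢ−1)/(1+V/F(Kᵢ−1)) = 0.
Check two-phase: ΣzᵢKᵢ = 1.841 > 1 and Σzᵢ/Kᵢ = 1.339 > 1, so g(0) = 0.841 > 0 and g(1) = -0.339 < 0.
Newton–Raphson from V/F = 0.5:
  V/F = 0.500: g = 0.2229, g' = -0.897 → V/F = 0.749
  V/F = 0.749: g = -0.0072, g' = -1.017 → V/F = 0.742
  V/F = 0.742: g = -0.0000, g' = -1.008 → V/F = 0.741
Converged at V/F = 0.741.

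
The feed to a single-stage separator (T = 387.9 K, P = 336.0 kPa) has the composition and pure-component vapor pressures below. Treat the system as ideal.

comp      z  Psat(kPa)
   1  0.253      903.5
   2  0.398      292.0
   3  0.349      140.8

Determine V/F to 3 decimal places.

V/F = 0.268

Raoult's law: Kᵢ = Pᵢˢᵃᵗ/P = Pᵢˢᵃᵗ/336.0.
  K_1 = 903.5/336.0 = 2.68899, K_2 = 292.0/336.0 = 0.86905, K_3 = 140.8/336.0 = 0.41905
Material balance + equilibrium reduce to Σ zᵢ(Kᵢ−1)/(1+V/F(Kᵢ−1)) = 0.
Check two-phase: ΣzᵢKᵢ = 1.172 > 1 and Σzᵢ/Kᵢ = 1.385 > 1, so g(0) = 0.172 > 0 and g(1) = -0.385 < 0.
Newton–Raphson from V/F = 0.37:
  V/F = 0.370: g = -0.0501, g' = -0.472 → V/F = 0.264
  V/F = 0.264: g = 0.0021, g' = -0.517 → V/F = 0.268
Converged at V/F = 0.268.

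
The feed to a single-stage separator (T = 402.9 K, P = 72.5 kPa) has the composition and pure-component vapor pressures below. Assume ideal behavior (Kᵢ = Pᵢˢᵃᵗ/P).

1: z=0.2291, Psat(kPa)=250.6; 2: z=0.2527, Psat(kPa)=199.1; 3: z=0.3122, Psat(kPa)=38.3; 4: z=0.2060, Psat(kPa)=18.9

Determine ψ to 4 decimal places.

Raoult's law: Kᵢ = Pᵢˢᵃᵗ/P = Pᵢˢᵃᵗ/72.5.
  K_1 = 250.6/72.5 = 3.456552, K_2 = 199.1/72.5 = 2.746207, K_3 = 38.3/72.5 = 0.528276, K_4 = 18.9/72.5 = 0.260690
Let ψ = V/F and solve Σ zᵢ(Kᵢ−1)/(1+ψ(Kᵢ−1)) = 0.
Feasibility: ΣzᵢKᵢ = 1.7045, Σzᵢ/Kᵢ = 1.5395 — both > 1, two phases present.
Iterate (Newton) starting at ψ = 0.5:
  ψ = 0.5000: g = 0.05381, g' = -0.9004 → ψ = 0.5598
  ψ = 0.5598: g = 0.00017, g' = -0.8981 → ψ = 0.5600
Converged at ψ = 0.5600.

ψ = 0.5600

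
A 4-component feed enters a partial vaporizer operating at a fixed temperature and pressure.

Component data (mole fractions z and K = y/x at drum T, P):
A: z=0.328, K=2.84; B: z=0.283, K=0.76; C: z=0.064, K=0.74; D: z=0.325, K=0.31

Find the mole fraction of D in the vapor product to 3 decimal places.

Material balance + equilibrium reduce to Σ zᵢ(Kᵢ−1)/(1+β(Kᵢ−1)) = 0.
Feasibility: ΣzᵢKᵢ = 1.295, Σzᵢ/Kᵢ = 1.623 — both > 1, two phases present.
Newton–Raphson from β = 0.56:
  β = 0.560: g = -0.1662, g' = -0.708 → β = 0.325
  β = 0.325: g = -0.0035, g' = -0.716 → β = 0.320
Converged at β = 0.320.
Compositions from xᵢ = zᵢ/(1+β(Kᵢ−1)), yᵢ = Kᵢxᵢ:
  A: x = 0.206, y = 0.586
  B: x = 0.307, y = 0.233
  C: x = 0.070, y = 0.052
  D: x = 0.417, y = 0.129

y_D = 0.129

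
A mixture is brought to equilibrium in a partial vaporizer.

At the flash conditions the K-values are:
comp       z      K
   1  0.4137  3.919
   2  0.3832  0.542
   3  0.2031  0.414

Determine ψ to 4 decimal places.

ψ = 0.6171

Let ψ = V/F and solve Σ zᵢ(Kᵢ−1)/(1+ψ(Kᵢ−1)) = 0.
Feasibility: ΣzᵢKᵢ = 1.9131, Σzᵢ/Kᵢ = 1.3032 — both > 1, two phases present.
Newton iteration, ψ⁰ = 0.5:
  ψ = 0.5000: g = 0.09502, g' = -0.8575 → ψ = 0.6108
  ψ = 0.6108: g = 0.00489, g' = -0.7793 → ψ = 0.6171
Converged at ψ = 0.6171.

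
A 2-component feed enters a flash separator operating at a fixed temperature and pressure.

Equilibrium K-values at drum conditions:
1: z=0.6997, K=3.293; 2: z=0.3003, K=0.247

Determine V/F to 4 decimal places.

V/F = 0.7983

Material balance + equilibrium reduce to Σ zᵢ(Kᵢ−1)/(1+V/F(Kᵢ−1)) = 0.
Check two-phase: ΣzᵢKᵢ = 2.3783 > 1 and Σzᵢ/Kᵢ = 1.4283 > 1, so g(0) = 1.3783 > 0 and g(1) = -0.4283 < 0.
Binary case is linear: z₁(K₁−1)(1+V/F(K₂−1)) + z₂(K₂−1)(1+V/F(K₁−1)) = 0
⇒ V/F = [z₁(K₁−1)+z₂(K₂−1)] / [−(K₁−1)(K₂−1)] = 1.37829/1.72663 = 0.7983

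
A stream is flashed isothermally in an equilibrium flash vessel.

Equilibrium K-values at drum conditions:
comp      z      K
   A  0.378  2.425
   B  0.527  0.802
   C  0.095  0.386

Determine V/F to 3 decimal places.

V/F = 0.839

Rachford–Rice: g(V/F) = Σ zᵢ(Kᵢ−1)/(1+V/F(Kᵢ−1)) = 0.
Feasibility: ΣzᵢKᵢ = 1.376, Σzᵢ/Kᵢ = 1.059 — both > 1, two phases present.
Newton–Raphson from V/F = 0.67:
  V/F = 0.670: g = 0.0562, g' = -0.332 → V/F = 0.839
Converged at V/F = 0.839.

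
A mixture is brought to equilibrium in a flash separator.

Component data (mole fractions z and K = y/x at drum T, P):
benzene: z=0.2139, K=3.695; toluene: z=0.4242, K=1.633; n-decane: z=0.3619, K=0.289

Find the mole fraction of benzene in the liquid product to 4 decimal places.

x_benzene = 0.0852

Iterate (Newton) starting at β = 0.5:
  β = 0.5000: g = 0.05029, g' = -0.8204 → β = 0.5613
  β = 0.5613: g = -0.00065, g' = -0.8452 → β = 0.5605
Converged at β = 0.5605.
Compositions from xᵢ = zᵢ/(1+β(Kᵢ−1)), yᵢ = Kᵢxᵢ:
  benzene: x = 0.0852, y = 0.3148
  toluene: x = 0.3131, y = 0.5113
  n-decane: x = 0.6017, y = 0.1739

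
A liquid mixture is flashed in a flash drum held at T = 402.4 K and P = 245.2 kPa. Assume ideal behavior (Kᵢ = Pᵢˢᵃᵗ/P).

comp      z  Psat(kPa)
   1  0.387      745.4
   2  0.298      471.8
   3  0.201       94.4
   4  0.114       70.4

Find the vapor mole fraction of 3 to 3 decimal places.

y_3 = 0.158

Raoult's law: Kᵢ = Pᵢˢᵃᵗ/P = Pᵢˢᵃᵗ/245.2.
  K_1 = 745.4/245.2 = 3.03997, K_2 = 471.8/245.2 = 1.92414, K_3 = 94.4/245.2 = 0.38499, K_4 = 70.4/245.2 = 0.28711
Rachford–Rice: g(V/F) = Σ zᵢ(Kᵢ−1)/(1+V/F(Kᵢ−1)) = 0.
Feasibility: ΣzᵢKᵢ = 1.860, Σzᵢ/Kᵢ = 1.201 — both > 1, two phases present.
Iterate (Newton) starting at V/F = 0.61:
  V/F = 0.610: g = 0.1862, g' = -0.800 → V/F = 0.843
  V/F = 0.843: g = -0.0151, g' = -0.990 → V/F = 0.828
  V/F = 0.828: g = -0.0002, g' = -0.964 → V/F = 0.827
Converged at V/F = 0.827.
Compositions from xᵢ = zᵢ/(1+V/F(Kᵢ−1)), yᵢ = Kᵢxᵢ:
  1: x = 0.144, y = 0.438
  2: x = 0.169, y = 0.325
  3: x = 0.409, y = 0.158
  4: x = 0.278, y = 0.080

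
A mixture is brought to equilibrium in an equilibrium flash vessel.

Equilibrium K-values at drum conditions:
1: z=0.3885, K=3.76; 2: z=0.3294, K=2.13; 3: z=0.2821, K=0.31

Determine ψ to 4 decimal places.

Let ψ = V/F and solve Σ zᵢ(Kᵢ−1)/(1+ψ(Kᵢ−1)) = 0.
g(0) = ΣzᵢKᵢ − 1 = 1.2498 and g(1) = 1 − Σzᵢ/Kᵢ = -0.1680, so a root lies in (0, 1).
Newton iteration, ψ⁰ = 0.5:
  ψ = 0.5000: g = 0.39120, g' = -1.0072 → ψ = 0.8884
  ψ = 0.8884: g = -0.00657, g' = -1.2498 → ψ = 0.8831
Converged at ψ = 0.8831.

ψ = 0.8831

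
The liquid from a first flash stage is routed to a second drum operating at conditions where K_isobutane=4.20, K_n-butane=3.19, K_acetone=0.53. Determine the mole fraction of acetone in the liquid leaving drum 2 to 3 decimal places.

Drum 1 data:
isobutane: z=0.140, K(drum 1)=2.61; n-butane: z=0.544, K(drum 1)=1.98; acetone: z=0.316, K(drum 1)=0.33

Drum 1:
Newton iteration, ψ₁⁰ = 0.5:
  ψ₁ = 0.500: g = 0.1643, g' = -0.667 → ψ₁ = 0.746
  ψ₁ = 0.746: g = -0.0130, g' = -0.816 → ψ₁ = 0.730
Converged at ψ₁ = 0.730.
Drum-1 compositions:
  isobutane: x = 0.064, y = 0.168
  n-butane: x = 0.317, y = 0.628
  acetone: x = 0.619, y = 0.204
Drum-2 feed = drum-1 liquid: z₂ = (0.0644, 0.3171, 0.6185).
Drum 2:
Let ψ₂ = V/F and solve Σ zᵢ(Kᵢ−1)/(1+ψ₂(Kᵢ−1)) = 0.
Feasibility: ΣzᵢKᵢ = 1.610, Σzᵢ/Kᵢ = 1.282 — both > 1, two phases present.
Newton iteration, ψ₂⁰ = 0.32:
  ψ₂ = 0.320: g = 0.1679, g' = -0.876 → ψ₂ = 0.512
  ψ₂ = 0.512: g = 0.0228, g' = -0.670 → ψ₂ = 0.546
Converged at ψ₂ = 0.546.
  isobutane: x = 0.023, y = 0.098
  n-butane: x = 0.144, y = 0.461
  acetone: x = 0.832, y = 0.441

x_acetone (drum 2) = 0.832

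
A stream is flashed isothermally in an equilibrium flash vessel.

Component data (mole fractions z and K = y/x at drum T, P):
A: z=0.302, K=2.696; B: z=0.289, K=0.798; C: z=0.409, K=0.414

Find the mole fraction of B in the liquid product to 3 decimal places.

x_B = 0.306

Let β = V/F and solve Σ zᵢ(Kᵢ−1)/(1+β(Kᵢ−1)) = 0.
Check two-phase: ΣzᵢKᵢ = 1.214 > 1 and Σzᵢ/Kᵢ = 1.462 > 1, so g(0) = 0.214 > 0 and g(1) = -0.462 < 0.
Newton–Raphson from β = 0.5:
  β = 0.500: g = -0.1268, g' = -0.550 → β = 0.269
  β = 0.269: g = 0.0052, g' = -0.620 → β = 0.278
Converged at β = 0.278.
Compositions from xᵢ = zᵢ/(1+β(Kᵢ−1)), yᵢ = Kᵢxᵢ:
  A: x = 0.205, y = 0.553
  B: x = 0.306, y = 0.244
  C: x = 0.489, y = 0.202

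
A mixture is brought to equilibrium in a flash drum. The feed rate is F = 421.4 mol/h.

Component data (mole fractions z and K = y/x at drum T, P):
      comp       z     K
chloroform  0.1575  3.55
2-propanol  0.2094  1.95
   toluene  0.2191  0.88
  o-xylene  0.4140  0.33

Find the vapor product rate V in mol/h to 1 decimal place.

V = 131.0 mol/h

Rachford–Rice: g(ψ) = Σ zᵢ(Kᵢ−1)/(1+ψ(Kᵢ−1)) = 0.
Check two-phase: ΣzᵢKᵢ = 1.2969 > 1 and Σzᵢ/Kᵢ = 1.6553 > 1, so g(0) = 0.2969 > 0 and g(1) = -0.6553 < 0.
Newton–Raphson from ψ = 0.52:
  ψ = 0.5200: g = -0.14791, g' = -0.7153 → ψ = 0.3132
  ψ = 0.3132: g = -0.00176, g' = -0.7299 → ψ = 0.3108
Converged at ψ = 0.3108.
Then V = ψ·F = 0.3108·421.4 = 131.0 mol/h and L = F − V = 290.4 mol/h.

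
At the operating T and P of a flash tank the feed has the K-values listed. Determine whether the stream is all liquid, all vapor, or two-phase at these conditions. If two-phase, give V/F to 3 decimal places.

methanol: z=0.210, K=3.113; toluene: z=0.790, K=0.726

two-phase, V/F = 0.393

ΣzᵢKᵢ = 1.227; Σzᵢ/Kᵢ = 1.156.
Both exceed 1, so a two-phase solution exists.
Binary case is linear: z₁(K₁−1)(1+ψ(K₂−1)) + z₂(K₂−1)(1+ψ(K₁−1)) = 0
⇒ ψ = [z₁(K₁−1)+z₂(K₂−1)] / [−(K₁−1)(K₂−1)] = 0.2273/0.5790 = 0.393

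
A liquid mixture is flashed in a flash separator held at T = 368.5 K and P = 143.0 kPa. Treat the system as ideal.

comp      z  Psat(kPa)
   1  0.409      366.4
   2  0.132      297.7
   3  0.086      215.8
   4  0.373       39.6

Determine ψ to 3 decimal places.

Raoult's law: Kᵢ = Pᵢˢᵃᵗ/P = Pᵢˢᵃᵗ/143.0.
  K_1 = 366.4/143.0 = 2.56224, K_2 = 297.7/143.0 = 2.08182, K_3 = 215.8/143.0 = 1.50909, K_4 = 39.6/143.0 = 0.27692
Material balance + equilibrium reduce to Σ zᵢ(Kᵢ−1)/(1+ψ(Kᵢ−1)) = 0.
Feasibility: ΣzᵢKᵢ = 1.556, Σzᵢ/Kᵢ = 1.627 — both > 1, two phases present.
Newton iteration, ψ⁰ = 0.5:
  ψ = 0.500: g = 0.0639, g' = -0.872 → ψ = 0.573
  ψ = 0.573: g = -0.0015, g' = -0.919 → ψ = 0.572
Converged at ψ = 0.572.

ψ = 0.572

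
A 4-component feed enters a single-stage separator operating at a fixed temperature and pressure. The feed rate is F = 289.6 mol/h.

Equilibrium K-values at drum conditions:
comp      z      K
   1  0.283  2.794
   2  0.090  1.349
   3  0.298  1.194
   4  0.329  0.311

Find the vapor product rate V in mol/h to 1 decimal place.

Let β = V/F and solve Σ zᵢ(Kᵢ−1)/(1+β(Kᵢ−1)) = 0.
Check two-phase: ΣzᵢKᵢ = 1.370 > 1 and Σzᵢ/Kᵢ = 1.475 > 1, so g(0) = 0.370 > 0 and g(1) = -0.475 < 0.
Newton iteration, β⁰ = 0.5:
  β = 0.500: g = 0.0013, g' = -0.634 → β = 0.502
Converged at β = 0.502.
Then V = β·F = 0.5020·289.6 = 145.4 mol/h and L = F − V = 144.2 mol/h.

V = 145.4 mol/h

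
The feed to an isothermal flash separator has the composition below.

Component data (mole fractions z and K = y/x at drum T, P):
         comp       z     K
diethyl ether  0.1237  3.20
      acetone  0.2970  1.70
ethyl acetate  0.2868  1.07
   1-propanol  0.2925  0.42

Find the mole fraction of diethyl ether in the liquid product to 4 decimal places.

x_diethyl ether = 0.0507

Newton iteration, V/F⁰ = 0.5:
  V/F = 0.5000: g = 0.06404, g' = -0.4121 → V/F = 0.6554
  V/F = 0.6554: g = -0.00053, g' = -0.4262 → V/F = 0.6542
Converged at V/F = 0.6542.
Compositions from xᵢ = zᵢ/(1+V/F(Kᵢ−1)), yᵢ = Kᵢxᵢ:
  diethyl ether: x = 0.0507, y = 0.1623
  acetone: x = 0.2037, y = 0.3463
  ethyl acetate: x = 0.2742, y = 0.2934
  1-propanol: x = 0.4713, y = 0.1980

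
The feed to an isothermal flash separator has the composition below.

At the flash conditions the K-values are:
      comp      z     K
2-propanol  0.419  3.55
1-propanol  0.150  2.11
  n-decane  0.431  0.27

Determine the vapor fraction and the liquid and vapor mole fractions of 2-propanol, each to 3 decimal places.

Let ψ = V/F and solve Σ zᵢ(Kᵢ−1)/(1+ψ(Kᵢ−1)) = 0.
Feasibility: ΣzᵢKᵢ = 1.920, Σzᵢ/Kᵢ = 1.785 — both > 1, two phases present.
Newton–Raphson from ψ = 0.5:
  ψ = 0.500: g = 0.0812, g' = -1.172 → ψ = 0.569
Converged at ψ = 0.569.
Compositions from xᵢ = zᵢ/(1+ψ(Kᵢ−1)), yᵢ = Kᵢxᵢ:
  2-propanol: x = 0.171, y = 0.607
  1-propanol: x = 0.092, y = 0.194
  n-decane: x = 0.737, y = 0.199

ψ = 0.569, x_2-propanol = 0.171, y_2-propanol = 0.607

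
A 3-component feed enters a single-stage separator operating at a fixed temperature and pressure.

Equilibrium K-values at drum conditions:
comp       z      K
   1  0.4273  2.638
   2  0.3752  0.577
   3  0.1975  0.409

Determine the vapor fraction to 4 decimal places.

ψ = 0.5302

Iterate (Newton) starting at ψ = 0.42:
  ψ = 0.4200: g = 0.06639, g' = -0.6237 → ψ = 0.5264
  ψ = 0.5264: g = 0.00221, g' = -0.5870 → ψ = 0.5302
Converged at ψ = 0.5302.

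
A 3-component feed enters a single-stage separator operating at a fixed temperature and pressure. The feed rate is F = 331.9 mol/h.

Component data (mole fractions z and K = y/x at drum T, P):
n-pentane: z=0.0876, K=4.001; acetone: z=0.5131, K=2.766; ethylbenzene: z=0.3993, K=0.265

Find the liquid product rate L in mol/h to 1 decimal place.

L = 130.3 mol/h

Newton–Raphson from ψ = 0.6:
  ψ = 0.6000: g = 0.00881, g' = -1.1681 → ψ = 0.6075
Converged at ψ = 0.6075.
Then V = ψ·F = 0.6075·331.9 = 201.6 mol/h and L = F − V = 130.3 mol/h.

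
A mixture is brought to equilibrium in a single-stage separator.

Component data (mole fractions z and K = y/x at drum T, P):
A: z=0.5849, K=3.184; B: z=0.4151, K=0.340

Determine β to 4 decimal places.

β = 0.6961

Material balance + equilibrium reduce to Σ zᵢ(Kᵢ−1)/(1+β(Kᵢ−1)) = 0.
Feasibility: ΣzᵢKᵢ = 2.0035, Σzᵢ/Kᵢ = 1.4046 — both > 1, two phases present.
Binary case is linear: z₁(K₁−1)(1+β(K₂−1)) + z₂(K₂−1)(1+β(K₁−1)) = 0
⇒ β = [z₁(K₁−1)+z₂(K₂−1)] / [−(K₁−1)(K₂−1)] = 1.00346/1.44144 = 0.6961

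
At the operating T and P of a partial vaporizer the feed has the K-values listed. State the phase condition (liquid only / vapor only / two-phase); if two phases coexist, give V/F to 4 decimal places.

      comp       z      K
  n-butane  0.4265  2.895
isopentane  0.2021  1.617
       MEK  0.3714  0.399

two-phase, V/F = 0.7670

ΣzᵢKᵢ = 1.7097; Σzᵢ/Kᵢ = 1.2031.
Both exceed 1, so a two-phase solution exists.
Material balance + equilibrium reduce to Σ zᵢ(Kᵢ−1)/(1+ψ(Kᵢ−1)) = 0.
Newton–Raphson from ψ = 0.5:
  ψ = 0.5000: g = 0.19120, g' = -0.7229 → ψ = 0.7645
  ψ = 0.7645: g = 0.00185, g' = -0.7501 → ψ = 0.7670
Converged at ψ = 0.7670.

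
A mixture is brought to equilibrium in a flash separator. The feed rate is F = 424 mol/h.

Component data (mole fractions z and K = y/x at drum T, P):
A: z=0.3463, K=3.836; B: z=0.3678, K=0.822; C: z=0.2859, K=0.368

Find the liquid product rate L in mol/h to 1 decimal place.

Newton–Raphson from V/F = 0.61:
  V/F = 0.6100: g = -0.00774, g' = -0.6908 → V/F = 0.5988
Converged at V/F = 0.5988.
Then V = V/F·F = 0.5988·424 = 253.9 mol/h and L = F − V = 170.1 mol/h.

L = 170.1 mol/h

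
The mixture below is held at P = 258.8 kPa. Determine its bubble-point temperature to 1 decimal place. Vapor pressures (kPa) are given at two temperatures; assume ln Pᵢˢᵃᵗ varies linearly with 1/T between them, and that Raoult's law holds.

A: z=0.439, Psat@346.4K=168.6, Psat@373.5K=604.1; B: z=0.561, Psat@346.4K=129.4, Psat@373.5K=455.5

Bubble-point temperature: ΣzᵢPᵢˢᵃᵗ(T) = P. Interpolate ln Pᵢˢᵃᵗ = aᵢ + bᵢ/T.
  T = 346.4 K: ΣzᵢPᵢˢᵃᵗ = 146.61 kPa
  T = 373.5 K: ΣzᵢPᵢˢᵃᵗ = 520.74 kPa
  T = 359.9 K: ΣzᵢPᵢˢᵃᵗ = 282.31 kPa
  T = 353.1 K: ΣzᵢPᵢˢᵃᵗ = 204.23 kPa
  T = 356.5 K: ΣzᵢPᵢˢᵃᵗ = 240.49 kPa
  T = 358.2 K: ΣzᵢPᵢˢᵃᵗ = 260.66 kPa
Interpolating between 356.5 K and 358.2 K gives T ≈ 358.0 K.

T = 358.0 K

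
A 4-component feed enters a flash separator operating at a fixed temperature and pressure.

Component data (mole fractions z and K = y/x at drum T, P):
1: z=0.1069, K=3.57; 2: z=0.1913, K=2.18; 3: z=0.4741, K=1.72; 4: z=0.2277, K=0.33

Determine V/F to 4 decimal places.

V/F = 0.9173

Material balance + equilibrium reduce to Σ zᵢ(Kᵢ−1)/(1+V/F(Kᵢ−1)) = 0.
g(0) = ΣzᵢKᵢ − 1 = 0.6893 and g(1) = 1 − Σzᵢ/Kᵢ = -0.0833, so a root lies in (0, 1).
Newton–Raphson from V/F = 0.5:
  V/F = 0.5000: g = 0.28379, g' = -0.6046 → V/F = 0.9694
  V/F = 0.9694: g = -0.05021, g' = -1.0331 → V/F = 0.9208
  V/F = 0.9208: g = -0.00317, g' = -0.9089 → V/F = 0.9173
Converged at V/F = 0.9173.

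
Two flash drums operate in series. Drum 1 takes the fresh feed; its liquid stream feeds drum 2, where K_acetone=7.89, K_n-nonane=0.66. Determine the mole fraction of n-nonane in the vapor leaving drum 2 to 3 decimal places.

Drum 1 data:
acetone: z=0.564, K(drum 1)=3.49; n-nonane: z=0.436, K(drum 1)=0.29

Drum 1:
Let ψ₁ = V/F and solve Σ zᵢ(Kᵢ−1)/(1+ψ₁(Kᵢ−1)) = 0.
Feasibility: ΣzᵢKᵢ = 2.095, Σzᵢ/Kᵢ = 1.665 — both > 1, two phases present.
Binary case is linear: z₁(K₁−1)(1+ψ₁(K₂−1)) + z₂(K₂−1)(1+ψ₁(K₁−1)) = 0
⇒ ψ₁ = [z₁(K₁−1)+z₂(K₂−1)] / [−(K₁−1)(K₂−1)] = 1.0948/1.7679 = 0.619
Drum-1 compositions:
  acetone: x = 0.222, y = 0.774
  n-nonane: x = 0.778, y = 0.226
Drum-2 feed = drum-1 liquid: z₂ = (0.2219, 0.7781).
Drum 2:
Material balance + equilibrium reduce to Σ zᵢ(Kᵢ−1)/(1+ψ₂(Kᵢ−1)) = 0.
Feasibility: ΣzᵢKᵢ = 2.264, Σzᵢ/Kᵢ = 1.207 — both > 1, two phases present.
Newton iteration, ψ₂⁰ = 0.5:
  ψ₂ = 0.500: g = 0.0252, g' = -0.664 → ψ₂ = 0.538
  ψ₂ = 0.538: g = 0.0010, g' = -0.610 → ψ₂ = 0.540
Converged at ψ₂ = 0.540.
  acetone: x = 0.047, y = 0.371
  n-nonane: x = 0.953, y = 0.629

y_n-nonane (drum 2) = 0.629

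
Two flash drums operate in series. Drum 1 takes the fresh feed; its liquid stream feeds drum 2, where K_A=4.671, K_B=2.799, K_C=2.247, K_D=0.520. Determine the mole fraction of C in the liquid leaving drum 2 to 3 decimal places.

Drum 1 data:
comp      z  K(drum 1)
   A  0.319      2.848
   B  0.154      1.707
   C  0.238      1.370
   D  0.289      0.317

x_C (drum 2) = 0.108

Drum 1:
Material balance + equilibrium reduce to Σ zᵢ(Kᵢ−1)/(1+ψ₁(Kᵢ−1)) = 0.
Feasibility: ΣzᵢKᵢ = 1.589, Σzᵢ/Kᵢ = 1.288 — both > 1, two phases present.
Newton iteration, ψ₁⁰ = 0.35:
  ψ₁ = 0.350: g = 0.2638, g' = -0.710 → ψ₁ = 0.722
  ψ₁ = 0.722: g = 0.0048, g' = -0.779 → ψ₁ = 0.728
Converged at ψ₁ = 0.728.
Drum-1 compositions:
  A: x = 0.136, y = 0.387
  B: x = 0.102, y = 0.174
  C: x = 0.187, y = 0.257
  D: x = 0.575, y = 0.182
Drum-2 feed = drum-1 liquid: z₂ = (0.1360, 0.1017, 0.1875, 0.5748).
Drum 2:
Material balance + equilibrium reduce to Σ zᵢ(Kᵢ−1)/(1+ψ₂(Kᵢ−1)) = 0.
g(0) = ΣzᵢKᵢ − 1 = 0.640 and g(1) = 1 − Σzᵢ/Kᵢ = -0.254, so a root lies in (0, 1).
Newton iteration, ψ₂⁰ = 0.5:
  ψ₂ = 0.500: g = 0.0533, g' = -0.659 → ψ₂ = 0.581
  ψ₂ = 0.581: g = 0.0018, g' = -0.618 → ψ₂ = 0.584
Converged at ψ₂ = 0.584.
  A: x = 0.043, y = 0.202
  B: x = 0.050, y = 0.139
  C: x = 0.108, y = 0.244
  D: x = 0.799, y = 0.415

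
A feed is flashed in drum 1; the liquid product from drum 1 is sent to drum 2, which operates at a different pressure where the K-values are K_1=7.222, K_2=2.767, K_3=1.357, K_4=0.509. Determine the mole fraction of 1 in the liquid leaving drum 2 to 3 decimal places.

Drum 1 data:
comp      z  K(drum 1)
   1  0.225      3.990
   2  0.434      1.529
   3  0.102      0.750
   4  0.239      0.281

x_1 (drum 2) = 0.013

Drum 1:
Rachford–Rice: g(ψ₁) = Σ zᵢ(Kᵢ−1)/(1+ψ₁(Kᵢ−1)) = 0.
g(0) = ΣzᵢKᵢ − 1 = 0.705 and g(1) = 1 − Σzᵢ/Kᵢ = -0.327, so a root lies in (0, 1).
Newton–Raphson from ψ₁ = 0.5:
  ψ₁ = 0.500: g = 0.1538, g' = -0.709 → ψ₁ = 0.717
  ψ₁ = 0.717: g = -0.0053, g' = -0.803 → ψ₁ = 0.710
Converged at ψ₁ = 0.710.
Drum-1 compositions:
  1: x = 0.072, y = 0.287
  2: x = 0.315, y = 0.482
  3: x = 0.124, y = 0.093
  4: x = 0.488, y = 0.137
Drum-2 feed = drum-1 liquid: z₂ = (0.0720, 0.3155, 0.1240, 0.4885).
Drum 2:
Material balance + equilibrium reduce to Σ zᵢ(Kᵢ−1)/(1+ψ₂(Kᵢ−1)) = 0.
Feasibility: ΣzᵢKᵢ = 1.810, Σzᵢ/Kᵢ = 1.175 — both > 1, two phases present.
Iterate (Newton) starting at ψ₂ = 0.5:
  ψ₂ = 0.500: g = 0.1246, g' = -0.661 → ψ₂ = 0.689
  ψ₂ = 0.689: g = 0.0094, g' = -0.579 → ψ₂ = 0.705
Converged at ψ₂ = 0.705.
  1: x = 0.013, y = 0.097
  2: x = 0.140, y = 0.389
  3: x = 0.099, y = 0.134
  4: x = 0.747, y = 0.380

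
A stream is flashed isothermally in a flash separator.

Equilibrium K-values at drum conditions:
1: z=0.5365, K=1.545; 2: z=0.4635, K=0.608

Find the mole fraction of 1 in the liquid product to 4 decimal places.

Let β = V/F and solve Σ zᵢ(Kᵢ−1)/(1+β(Kᵢ−1)) = 0.
Check two-phase: ΣzᵢKᵢ = 1.1107 > 1 and Σzᵢ/Kᵢ = 1.1096 > 1, so g(0) = 0.1107 > 0 and g(1) = -0.1096 < 0.
Newton–Raphson from β = 0.42:
  β = 0.4200: g = 0.02043, g' = -0.2076 → β = 0.5184
  β = 0.5184: g = -0.00005, g' = -0.2091 → β = 0.5182
Converged at β = 0.5182.
Compositions from xᵢ = zᵢ/(1+β(Kᵢ−1)), yᵢ = Kᵢxᵢ:
  1: x = 0.4184, y = 0.6464
  2: x = 0.5816, y = 0.3536

x_1 = 0.4184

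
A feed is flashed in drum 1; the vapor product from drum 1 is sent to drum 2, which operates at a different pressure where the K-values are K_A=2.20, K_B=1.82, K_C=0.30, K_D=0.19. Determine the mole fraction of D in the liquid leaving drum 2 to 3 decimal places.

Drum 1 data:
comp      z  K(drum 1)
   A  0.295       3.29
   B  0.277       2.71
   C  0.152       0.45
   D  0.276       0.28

x_D (drum 2) = 0.351

Drum 1:
Let ψ₁ = V/F and solve Σ zᵢ(Kᵢ−1)/(1+ψ₁(Kᵢ−1)) = 0.
Check two-phase: ΣzᵢKᵢ = 1.867 > 1 and Σzᵢ/Kᵢ = 1.515 > 1, so g(0) = 0.867 > 0 and g(1) = -0.515 < 0.
Newton iteration, ψ₁⁰ = 0.5:
  ψ₁ = 0.500: g = 0.1445, g' = -1.008 → ψ₁ = 0.643
  ψ₁ = 0.643: g = -0.0008, g' = -1.043 → ψ₁ = 0.642
Converged at ψ₁ = 0.642.
Drum-1 compositions:
  A: x = 0.119, y = 0.393
  B: x = 0.132, y = 0.358
  C: x = 0.235, y = 0.106
  D: x = 0.514, y = 0.144
Drum-2 feed = drum-1 vapor: z₂ = (0.3927, 0.3577, 0.1058, 0.1438).
Drum 2:
Rachford–Rice: g(ψ₂) = Σ zᵢ(Kᵢ−1)/(1+ψ₂(Kᵢ−1)) = 0.
g(0) = ΣzᵢKᵢ − 1 = 0.574 and g(1) = 1 − Σzᵢ/Kᵢ = -0.484, so a root lies in (0, 1).
Newton–Raphson from ψ₂ = 0.52:
  ψ₂ = 0.520: g = 0.1782, g' = -0.742 → ψ₂ = 0.760
  ψ₂ = 0.760: g = -0.0340, g' = -1.121 → ψ₂ = 0.730
  ψ₂ = 0.730: g = -0.0013, g' = -1.035 → ψ₂ = 0.728
Converged at ψ₂ = 0.728.
  A: x = 0.210, y = 0.461
  B: x = 0.224, y = 0.408
  C: x = 0.216, y = 0.065
  D: x = 0.351, y = 0.067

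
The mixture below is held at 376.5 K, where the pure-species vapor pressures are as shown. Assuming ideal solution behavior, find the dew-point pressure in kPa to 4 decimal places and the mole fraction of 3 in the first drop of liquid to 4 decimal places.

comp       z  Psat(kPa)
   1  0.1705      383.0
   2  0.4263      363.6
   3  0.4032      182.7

At the dew point ψ → 1, so Σzᵢ/Kᵢ = 1 with Kᵢ = Pᵢˢᵃᵗ/P ⇒ 1/P = Σzᵢ/Pᵢˢᵃᵗ.
1/P = 0.1705/383.0 + 0.4263/363.6 + 0.4032/182.7 = 0.0038245 ⇒ P = 261.4715 kPa
xᵢ = zᵢP/Pᵢˢᵃᵗ ⇒ x_3 = 0.4032·261.4715/182.7 = 0.5770

Pdew = 261.4715 kPa, x_3 = 0.5770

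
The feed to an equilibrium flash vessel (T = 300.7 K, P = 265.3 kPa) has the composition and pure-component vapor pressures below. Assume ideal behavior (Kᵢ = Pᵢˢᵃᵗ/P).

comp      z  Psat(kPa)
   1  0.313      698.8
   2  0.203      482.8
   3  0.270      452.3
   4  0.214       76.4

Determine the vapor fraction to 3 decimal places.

ψ = 0.895

Raoult's law: Kᵢ = Pᵢˢᵃᵗ/P = Pᵢˢᵃᵗ/265.3.
  K_1 = 698.8/265.3 = 2.63400, K_2 = 482.8/265.3 = 1.81983, K_3 = 452.3/265.3 = 1.70486, K_4 = 76.4/265.3 = 0.28798
Rachford–Rice: g(ψ) = Σ zᵢ(Kᵢ−1)/(1+ψ(Kᵢ−1)) = 0.
Check two-phase: ΣzᵢKᵢ = 1.716 > 1 and Σzᵢ/Kᵢ = 1.132 > 1, so g(0) = 0.716 > 0 and g(1) = -0.132 < 0.
Newton iteration, ψ⁰ = 0.67:
  ψ = 0.670: g = 0.1895, g' = -0.706 → ψ = 0.938
  ψ = 0.938: g = -0.0487, g' = -1.208 → ψ = 0.898
  ψ = 0.898: g = -0.0030, g' = -1.067 → ψ = 0.895
Converged at ψ = 0.895.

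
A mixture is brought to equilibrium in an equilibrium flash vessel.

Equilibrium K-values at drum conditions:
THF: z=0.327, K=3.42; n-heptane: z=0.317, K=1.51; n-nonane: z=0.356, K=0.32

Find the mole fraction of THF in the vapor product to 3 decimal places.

Newton–Raphson from ψ = 0.5:
  ψ = 0.500: g = 0.1201, g' = -0.822 → ψ = 0.646
  ψ = 0.646: g = -0.0015, g' = -0.862 → ψ = 0.644
Converged at ψ = 0.644.
Compositions from xᵢ = zᵢ/(1+ψ(Kᵢ−1)), yᵢ = Kᵢxᵢ:
  THF: x = 0.128, y = 0.437
  n-heptane: x = 0.239, y = 0.360
  n-nonane: x = 0.634, y = 0.203

y_THF = 0.437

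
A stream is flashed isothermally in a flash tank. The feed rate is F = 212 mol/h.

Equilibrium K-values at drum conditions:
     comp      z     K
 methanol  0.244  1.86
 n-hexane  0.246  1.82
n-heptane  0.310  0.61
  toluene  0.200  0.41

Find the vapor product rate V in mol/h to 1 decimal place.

Material balance + equilibrium reduce to Σ zᵢ(Kᵢ−1)/(1+ψ(Kᵢ−1)) = 0.
g(0) = ΣzᵢKᵢ − 1 = 0.173 and g(1) = 1 − Σzᵢ/Kᵢ = -0.262, so a root lies in (0, 1).
Newton–Raphson from ψ = 0.31:
  ψ = 0.310: g = 0.0446, g' = -0.383 → ψ = 0.426
  ψ = 0.426: g = 0.0003, g' = -0.380 → ψ = 0.427
Converged at ψ = 0.427.
Then V = ψ·F = 0.4272·212 = 90.6 mol/h and L = F − V = 121.4 mol/h.

V = 90.6 mol/h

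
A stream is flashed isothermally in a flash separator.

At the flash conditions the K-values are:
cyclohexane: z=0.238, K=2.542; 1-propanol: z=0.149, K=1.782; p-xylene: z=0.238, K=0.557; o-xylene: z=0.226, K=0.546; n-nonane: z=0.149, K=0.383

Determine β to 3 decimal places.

β = 0.285

Rachford–Rice: g(β) = Σ zᵢ(Kᵢ−1)/(1+β(Kᵢ−1)) = 0.
Feasibility: ΣzᵢKᵢ = 1.184, Σzᵢ/Kᵢ = 1.407 — both > 1, two phases present.
Iterate (Newton) starting at β = 0.5:
  β = 0.500: g = -0.1101, g' = -0.501 → β = 0.280
  β = 0.280: g = 0.0027, g' = -0.542 → β = 0.285
Converged at β = 0.285.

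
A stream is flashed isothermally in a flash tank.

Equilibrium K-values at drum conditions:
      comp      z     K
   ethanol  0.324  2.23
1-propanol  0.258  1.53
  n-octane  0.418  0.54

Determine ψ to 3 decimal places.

ψ = 0.781

Iterate (Newton) starting at ψ = 0.67:
  ψ = 0.670: g = 0.0414, g' = -0.372 → ψ = 0.782
  ψ = 0.782: g = -0.0003, g' = -0.379 → ψ = 0.781
Converged at ψ = 0.781.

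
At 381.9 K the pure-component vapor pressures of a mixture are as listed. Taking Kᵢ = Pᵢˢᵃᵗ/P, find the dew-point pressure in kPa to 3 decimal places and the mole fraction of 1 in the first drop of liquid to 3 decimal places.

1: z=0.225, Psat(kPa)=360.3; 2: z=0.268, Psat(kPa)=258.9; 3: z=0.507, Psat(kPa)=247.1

Pdew = 269.438 kPa, x_1 = 0.168

At the dew point ψ → 1, so Σzᵢ/Kᵢ = 1 with Kᵢ = Pᵢˢᵃᵗ/P ⇒ 1/P = Σzᵢ/Pᵢˢᵃᵗ.
1/P = 0.225/360.3 + 0.268/258.9 + 0.507/247.1 = 0.003711 ⇒ P = 269.438 kPa
xᵢ = zᵢP/Pᵢˢᵃᵗ ⇒ x_1 = 0.225·269.438/360.3 = 0.168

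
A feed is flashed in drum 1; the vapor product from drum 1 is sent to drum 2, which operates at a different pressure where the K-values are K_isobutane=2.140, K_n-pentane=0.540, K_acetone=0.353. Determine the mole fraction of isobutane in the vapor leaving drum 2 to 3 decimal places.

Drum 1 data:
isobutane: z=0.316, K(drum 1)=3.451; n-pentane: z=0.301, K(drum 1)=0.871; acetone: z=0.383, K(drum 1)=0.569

y_isobutane (drum 2) = 0.704

Drum 1:
Newton–Raphson from ψ₁ = 0.35:
  ψ₁ = 0.350: g = 0.1818, g' = -0.654 → ψ₁ = 0.628
  ψ₁ = 0.628: g = 0.0365, g' = -0.434 → ψ₁ = 0.712
  ψ₁ = 0.712: g = 0.0013, g' = -0.406 → ψ₁ = 0.715
Converged at ψ₁ = 0.715.
Drum-1 compositions:
  isobutane: x = 0.115, y = 0.396
  n-pentane: x = 0.332, y = 0.289
  acetone: x = 0.554, y = 0.315
Drum-2 feed = drum-1 vapor: z₂ = (0.3962, 0.2888, 0.3150).
Drum 2:
Rachford–Rice: g(ψ₂) = Σ zᵢ(Kᵢ−1)/(1+ψ₂(Kᵢ−1)) = 0.
g(0) = ΣzᵢKᵢ − 1 = 0.115 and g(1) = 1 − Σzᵢ/Kᵢ = -0.612, so a root lies in (0, 1).
Newton–Raphson from ψ₂ = 0.5:
  ψ₂ = 0.500: g = -0.1861, g' = -0.600 → ψ₂ = 0.190
  ψ₂ = 0.190: g = -0.0066, g' = -0.593 → ψ₂ = 0.179
Converged at ψ₂ = 0.179.
  isobutane: x = 0.329, y = 0.704
  n-pentane: x = 0.315, y = 0.170
  acetone: x = 0.356, y = 0.126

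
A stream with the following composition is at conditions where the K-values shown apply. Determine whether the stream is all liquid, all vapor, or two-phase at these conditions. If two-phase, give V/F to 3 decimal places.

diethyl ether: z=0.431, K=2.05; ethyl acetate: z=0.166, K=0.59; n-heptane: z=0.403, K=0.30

two-phase, V/F = 0.155

ΣzᵢKᵢ = 1.102; Σzᵢ/Kᵢ = 1.835.
Both exceed 1, so a two-phase solution exists.
Material balance + equilibrium reduce to Σ zᵢ(Kᵢ−1)/(1+ψ(Kᵢ−1)) = 0.
Iterate (Newton) starting at ψ = 0.5:
  ψ = 0.500: g = -0.2229, g' = -0.716 → ψ = 0.189
  ψ = 0.189: g = -0.0211, g' = -0.626 → ψ = 0.155
Converged at ψ = 0.155.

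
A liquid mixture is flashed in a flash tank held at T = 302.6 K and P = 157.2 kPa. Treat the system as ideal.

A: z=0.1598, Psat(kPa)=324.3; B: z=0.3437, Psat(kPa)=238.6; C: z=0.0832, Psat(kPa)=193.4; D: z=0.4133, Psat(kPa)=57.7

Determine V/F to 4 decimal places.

Raoult's law: Kᵢ = Pᵢˢᵃᵗ/P = Pᵢˢᵃᵗ/157.2.
  K_A = 324.3/157.2 = 2.062977, K_B = 238.6/157.2 = 1.517812, K_C = 193.4/157.2 = 1.230280, K_D = 57.7/157.2 = 0.367048
Rachford–Rice: g(V/F) = Σ zᵢ(Kᵢ−1)/(1+V/F(Kᵢ−1)) = 0.
g(0) = ΣzᵢKᵢ − 1 = 0.1054 and g(1) = 1 − Σzᵢ/Kᵢ = -0.4975, so a root lies in (0, 1).
Newton–Raphson from V/F = 0.5:
  V/F = 0.5000: g = -0.11326, g' = -0.4931 → V/F = 0.2703
  V/F = 0.2703: g = -0.00949, g' = -0.4248 → V/F = 0.2480
  V/F = 0.2480: g = -0.00003, g' = -0.4224 → V/F = 0.2479
Converged at V/F = 0.2479.

V/F = 0.2479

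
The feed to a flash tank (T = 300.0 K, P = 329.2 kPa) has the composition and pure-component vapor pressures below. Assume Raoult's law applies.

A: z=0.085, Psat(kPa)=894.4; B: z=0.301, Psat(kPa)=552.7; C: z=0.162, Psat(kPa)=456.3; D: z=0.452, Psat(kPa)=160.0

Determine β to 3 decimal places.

β = 0.424

Raoult's law: Kᵢ = Pᵢˢᵃᵗ/P = Pᵢˢᵃᵗ/329.2.
  K_A = 894.4/329.2 = 2.71689, K_B = 552.7/329.2 = 1.67892, K_C = 456.3/329.2 = 1.38609, K_D = 160.0/329.2 = 0.48603
Rachford–Rice: g(β) = Σ zᵢ(Kᵢ−1)/(1+β(Kᵢ−1)) = 0.
Check two-phase: ΣzᵢKᵢ = 1.181 > 1 and Σzᵢ/Kᵢ = 1.257 > 1, so g(0) = 0.181 > 0 and g(1) = -0.257 < 0.
Newton–Raphson from β = 0.35:
  β = 0.350: g = 0.0281, g' = -0.385 → β = 0.423
  β = 0.423: g = 0.0002, g' = -0.381 → β = 0.424
Converged at β = 0.424.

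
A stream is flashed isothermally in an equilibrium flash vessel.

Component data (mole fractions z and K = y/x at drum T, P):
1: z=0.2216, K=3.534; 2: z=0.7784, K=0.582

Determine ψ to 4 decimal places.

ψ = 0.2230

Let ψ = V/F and solve Σ zᵢ(Kᵢ−1)/(1+ψ(Kᵢ−1)) = 0.
Check two-phase: ΣzᵢKᵢ = 1.2362 > 1 and Σzᵢ/Kᵢ = 1.4002 > 1, so g(0) = 0.2362 > 0 and g(1) = -0.4002 < 0.
Binary case is linear: z₁(K₁−1)(1+ψ(K₂−1)) + z₂(K₂−1)(1+ψ(K₁−1)) = 0
⇒ ψ = [z₁(K₁−1)+z₂(K₂−1)] / [−(K₁−1)(K₂−1)] = 0.23616/1.05921 = 0.2230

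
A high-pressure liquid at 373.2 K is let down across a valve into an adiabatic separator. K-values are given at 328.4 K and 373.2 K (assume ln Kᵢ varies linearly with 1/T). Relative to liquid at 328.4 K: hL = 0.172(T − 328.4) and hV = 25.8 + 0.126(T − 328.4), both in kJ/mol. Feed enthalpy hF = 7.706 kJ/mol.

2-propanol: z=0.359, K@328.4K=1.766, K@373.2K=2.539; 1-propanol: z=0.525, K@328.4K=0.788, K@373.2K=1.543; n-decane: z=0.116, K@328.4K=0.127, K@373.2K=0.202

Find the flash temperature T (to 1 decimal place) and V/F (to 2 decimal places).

T = 330.6 K, V/F = 0.28

Adiabatic flash: solve Rachford–Rice at each trial T, then check hF = ψ·hV(T) + (1−ψ)·hL(T).
  T = 328.4 K: K = (1.766, 0.788, 0.127), RR gives ψ = 0.199, H_out = 5.123 kJ/mol
  T = 373.2 K: K = (2.539, 1.543, 0.202), RR gives ψ = 0.969, H_out = 30.713 kJ/mol
  T = 350.8 K: K = (2.142, 1.127, 0.163), RR gives ψ = 0.777, H_out = 23.088 kJ/mol
  T = 339.6 K: K = (1.951, 0.948, 0.144), RR gives ψ = 0.569, H_out = 16.305 kJ/mol
  T = 334.0 K: K = (1.858, 0.866, 0.136), RR gives ψ = 0.404, H_out = 11.279 kJ/mol
  T = 331.2 K: K = (1.812, 0.826, 0.131), RR gives ψ = 0.305, H_out = 8.320 kJ/mol
  T = 329.8 K: K = (1.789, 0.807, 0.129), RR gives ψ = 0.253, H_out = 6.747 kJ/mol
  T = 330.5 K: K = (1.800, 0.817, 0.130), RR gives ψ = 0.279, H_out = 7.541 kJ/mol
Linear interpolation between T = 330.5 (H_out = 7.541) and T = 331.2 (H_out = 8.320) on hF = 7.706 gives T ≈ 330.6 K, at which ψ = 0.28.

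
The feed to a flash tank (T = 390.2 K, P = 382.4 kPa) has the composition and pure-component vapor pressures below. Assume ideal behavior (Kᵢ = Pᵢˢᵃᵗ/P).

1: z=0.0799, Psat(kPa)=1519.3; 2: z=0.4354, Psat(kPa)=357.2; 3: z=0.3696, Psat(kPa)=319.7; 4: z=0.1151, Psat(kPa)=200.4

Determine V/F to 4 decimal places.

Raoult's law: Kᵢ = Pᵢˢᵃᵗ/P = Pᵢˢᵃᵗ/382.4.
  K_1 = 1519.3/382.4 = 3.973065, K_2 = 357.2/382.4 = 0.934100, K_3 = 319.7/382.4 = 0.836036, K_4 = 200.4/382.4 = 0.524059
Rachford–Rice: g(V/F) = Σ zᵢ(Kᵢ−1)/(1+V/F(Kᵢ−1)) = 0.
Check two-phase: ΣzᵢKᵢ = 1.0935 > 1 and Σzᵢ/Kᵢ = 1.1479 > 1, so g(0) = 0.0935 > 0 and g(1) = -0.1479 < 0.
Iterate (Newton) starting at V/F = 0.5:
  V/F = 0.5000: g = -0.07204, g' = -0.1729 → V/F = 0.0834
  V/F = 0.0834: g = 0.04299, g' = -0.4938 → V/F = 0.1705
  V/F = 0.1705: g = 0.00665, g' = -0.3543 → V/F = 0.1893
  V/F = 0.1893: g = 0.00020, g' = -0.3332 → V/F = 0.1899
Converged at V/F = 0.1899.

V/F = 0.1899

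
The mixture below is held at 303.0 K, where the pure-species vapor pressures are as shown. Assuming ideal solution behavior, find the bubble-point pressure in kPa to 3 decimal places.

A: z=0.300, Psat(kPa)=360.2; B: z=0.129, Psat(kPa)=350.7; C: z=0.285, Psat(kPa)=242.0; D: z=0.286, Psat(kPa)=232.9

Pbub = 288.880 kPa

At the bubble point ψ → 0, so ΣzᵢKᵢ = 1 with Kᵢ = Pᵢˢᵃᵗ/P ⇒ P = ΣzᵢPᵢˢᵃᵗ.
P = 0.300·360.2 + 0.129·350.7 + 0.285·242.0 + 0.286·232.9 = 288.880 kPa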